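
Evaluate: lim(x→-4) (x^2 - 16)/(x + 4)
This is a standard limit.

Factor or rationalize the expression:
  lim(x→-4) (x^2 - 16)/(x + 4) = -8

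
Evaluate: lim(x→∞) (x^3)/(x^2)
This is an ∞/∞ indeterminate form.

Apply L'Hôpital's rule: differentiate numerator and denominator separately.
  f(x) = x^3   ⇒   f'(x) = 3·x^2
  g(x) = x^2   ⇒   g'(x) = 2·x
  lim(x→∞) f'(x)/g'(x) = lim(x→∞) (3·x^2)/(2·x)
  = ∞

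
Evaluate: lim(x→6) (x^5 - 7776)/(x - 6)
This is a standard limit.

Factor or rationalize the expression:
  lim(x→6) (x^5 - 7776)/(x - 6) = 6480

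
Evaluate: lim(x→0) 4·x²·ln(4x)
This is a 0·∞ indeterminate form.

Rewrite 0·∞ as a quotient (0/0 or ∞/∞ form), then apply L'Hôpital's rule:
  lim(x→0) 4·x²·ln(4x) = 0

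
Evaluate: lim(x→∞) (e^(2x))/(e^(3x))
This is an ∞/∞ indeterminate form.

Apply L'Hôpital's rule: differentiate numerator and denominator separately.
  f(x) = e^(2·x)   ⇒   f'(x) = 2·e^(2·x)
  g(x) = e^(3·x)   ⇒   g'(x) = 3·e^(3·x)
  lim(x→∞) f'(x)/g'(x) = lim(x→∞) (2·e^(2·x))/(3·e^(3·x))
  = 0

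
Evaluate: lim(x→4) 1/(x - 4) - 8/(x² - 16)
This is an ∞-∞ indeterminate form.

Combine fractions or rationalize to convert ∞-∞ to 0/0 form:
  lim(x→4) 1/(x - 4) - 8/(x² - 16) = 1/8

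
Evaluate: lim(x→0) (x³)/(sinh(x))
This is a 0/0 indeterminate form.

Apply L'Hôpital's rule: differentiate numerator and denominator separately.
  f(x) = x^3   ⇒   f'(x) = 3·x^2
  g(x) = sinh(x)   ⇒   g'(x) = cosh(x)
  lim(x→0) f'(x)/g'(x) = lim(x→0) (3·x^2)/(cosh(x))
  = 0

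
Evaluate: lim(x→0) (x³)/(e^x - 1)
This is a 0/0 indeterminate form.

Apply L'Hôpital's rule: differentiate numerator and denominator separately.
  f(x) = x^3   ⇒   f'(x) = 3·x^2
  g(x) = e^(x) - 1   ⇒   g'(x) = e^(x)
  lim(x→0) f'(x)/g'(x) = lim(x→0) (3·x^2)/(e^(x))
  = 0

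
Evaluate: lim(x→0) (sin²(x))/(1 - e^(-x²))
This is a 0/0 indeterminate form.

Apply L'Hôpital's rule: differentiate numerator and denominator separately.
  f(x) = sin(x)^2   ⇒   f'(x) = 2·sin(x)·cos(x)
  g(x) = 1 - e^(-x^2)   ⇒   g'(x) = 2·x·e^(-x^2)
  lim(x→0) f'(x)/g'(x) = lim(x→0) (2·sin(x)·cos(x))/(2·x·e^(-x^2))
  = 1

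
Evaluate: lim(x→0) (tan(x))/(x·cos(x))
This is a 0/0 indeterminate form.

Apply L'Hôpital's rule: differentiate numerator and denominator separately.
  f(x) = tan(x)   ⇒   f'(x) = tan(x)^2 + 1
  g(x) = x·cos(x)   ⇒   g'(x) = -x·sin(x) + cos(x)
  lim(x→0) f'(x)/g'(x) = lim(x→0) (tan(x)^2 + 1)/(-x·sin(x) + cos(x))
  = 1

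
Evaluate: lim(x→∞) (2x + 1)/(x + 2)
This is an ∞/∞ indeterminate form.

Apply L'Hôpital's rule: differentiate numerator and denominator separately.
  f(x) = 2·x + 1   ⇒   f'(x) = 2
  g(x) = x + 2   ⇒   g'(x) = 1
  lim(x→∞) f'(x)/g'(x) = lim(x→∞) (2)/(1)
  = 2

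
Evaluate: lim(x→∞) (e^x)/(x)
This is an ∞/∞ indeterminate form.

Apply L'Hôpital's rule: differentiate numerator and denominator separately.
  f(x) = e^(x)   ⇒   f'(x) = e^(x)
  g(x) = x   ⇒   g'(x) = 1
  lim(x→∞) f'(x)/g'(x) = lim(x→∞) (e^(x))/(1)
  = ∞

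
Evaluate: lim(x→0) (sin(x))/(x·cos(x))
This is a 0/0 indeterminate form.

Apply L'Hôpital's rule: differentiate numerator and denominator separately.
  f(x) = sin(x)   ⇒   f'(x) = cos(x)
  g(x) = x·cos(x)   ⇒   g'(x) = -x·sin(x) + cos(x)
  lim(x→0) f'(x)/g'(x) = lim(x→0) (cos(x))/(-x·sin(x) + cos(x))
  = 1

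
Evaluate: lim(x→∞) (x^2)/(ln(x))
This is an ∞/∞ indeterminate form.

Apply L'Hôpital's rule: differentiate numerator and denominator separately.
  f(x) = x^2   ⇒   f'(x) = 2·x
  g(x) = ln(x)   ⇒   g'(x) = 1/x
  lim(x→∞) f'(x)/g'(x) = lim(x→∞) (2·x)/(1/x)
  = ∞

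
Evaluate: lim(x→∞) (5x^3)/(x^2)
This is an ∞/∞ indeterminate form.

Apply L'Hôpital's rule: differentiate numerator and denominator separately.
  f(x) = 5·x^3   ⇒   f'(x) = 15·x^2
  g(x) = x^2   ⇒   g'(x) = 2·x
  lim(x→∞) f'(x)/g'(x) = lim(x→∞) (15·x^2)/(2·x)
  = ∞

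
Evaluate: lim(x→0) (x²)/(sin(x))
This is a 0/0 indeterminate form.

Apply L'Hôpital's rule: differentiate numerator and denominator separately.
  f(x) = x^2   ⇒   f'(x) = 2·x
  g(x) = sin(x)   ⇒   g'(x) = cos(x)
  lim(x→0) f'(x)/g'(x) = lim(x→0) (2·x)/(cos(x))
  = 0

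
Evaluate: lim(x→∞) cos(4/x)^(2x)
This is an exponential indeterminate form.

For exponential indeterminate forms, take the natural log:
  Let L = lim(x→∞) cos(4/x)^(2x)
  Then ln(L) = lim(x→∞) [exponent × ln(base)]
  Evaluate using L'Hôpital or standard limits, then exponentiate.
  L = 1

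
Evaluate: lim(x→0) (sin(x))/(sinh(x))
This is a 0/0 indeterminate form.

Apply L'Hôpital's rule: differentiate numerator and denominator separately.
  f(x) = sin(x)   ⇒   f'(x) = cos(x)
  g(x) = sinh(x)   ⇒   g'(x) = cosh(x)
  lim(x→0) f'(x)/g'(x) = lim(x→0) (cos(x))/(cosh(x))
  = 1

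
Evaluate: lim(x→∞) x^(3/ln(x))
This is an exponential indeterminate form.

For exponential indeterminate forms, take the natural log:
  Let L = lim(x→∞) x^(3/ln(x))
  Then ln(L) = lim(x→∞) [exponent × ln(base)]
  Evaluate using L'Hôpital or standard limits, then exponentiate.
  L = e^(3)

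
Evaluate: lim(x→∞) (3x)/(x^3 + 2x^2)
This is an ∞/∞ indeterminate form.

Apply L'Hôpital's rule: differentiate numerator and denominator separately.
  f(x) = 3·x   ⇒   f'(x) = 3
  g(x) = x^3 + 2·x^2   ⇒   g'(x) = 3·x^2 + 4·x
  lim(x→∞) f'(x)/g'(x) = lim(x→∞) (3)/(3·x^2 + 4·x)
  = 0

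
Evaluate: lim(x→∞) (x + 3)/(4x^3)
This is an ∞/∞ indeterminate form.

Apply L'Hôpital's rule: differentiate numerator and denominator separately.
  f(x) = x + 3   ⇒   f'(x) = 1
  g(x) = 4·x^3   ⇒   g'(x) = 12·x^2
  lim(x→∞) f'(x)/g'(x) = lim(x→∞) (1)/(12·x^2)
  = 0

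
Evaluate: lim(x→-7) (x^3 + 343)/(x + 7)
This is a standard limit.

Factor or rationalize the expression:
  lim(x→-7) (x^3 + 343)/(x + 7) = 147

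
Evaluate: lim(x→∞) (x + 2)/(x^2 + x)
This is an ∞/∞ indeterminate form.

Apply L'Hôpital's rule: differentiate numerator and denominator separately.
  f(x) = x + 2   ⇒   f'(x) = 1
  g(x) = x^2 + x   ⇒   g'(x) = 2·x + 1
  lim(x→∞) f'(x)/g'(x) = lim(x→∞) (1)/(2·x + 1)
  = 0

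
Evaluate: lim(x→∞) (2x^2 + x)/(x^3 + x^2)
This is an ∞/∞ indeterminate form.

Apply L'Hôpital's rule: differentiate numerator and denominator separately.
  f(x) = 2·x^2 + x   ⇒   f'(x) = 4·x + 1
  g(x) = x^3 + x^2   ⇒   g'(x) = 3·x^2 + 2·x
  lim(x→∞) f'(x)/g'(x) = lim(x→∞) (4·x + 1)/(3·x^2 + 2·x)
  = 0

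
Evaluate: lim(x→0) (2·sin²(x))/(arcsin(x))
This is a 0/0 indeterminate form.

Apply L'Hôpital's rule: differentiate numerator and denominator separately.
  f(x) = 2·sin(x)^2   ⇒   f'(x) = 4·sin(x)·cos(x)
  g(x) = asin(x)   ⇒   g'(x) = 1/sqrt(1 - x^2)
  lim(x→0) f'(x)/g'(x) = lim(x→0) (4·sin(x)·cos(x))/(1/sqrt(1 - x^2))
  = 0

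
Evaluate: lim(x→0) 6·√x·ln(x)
This is a 0·∞ indeterminate form.

Rewrite 0·∞ as a quotient (0/0 or ∞/∞ form), then apply L'Hôpital's rule:
  lim(x→0) 6·√x·ln(x) = 0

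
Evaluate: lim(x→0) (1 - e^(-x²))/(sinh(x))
This is a 0/0 indeterminate form.

Apply L'Hôpital's rule: differentiate numerator and denominator separately.
  f(x) = 1 - e^(-x^2)   ⇒   f'(x) = 2·x·e^(-x^2)
  g(x) = sinh(x)   ⇒   g'(x) = cosh(x)
  lim(x→0) f'(x)/g'(x) = lim(x→0) (2·x·e^(-x^2))/(cosh(x))
  = 0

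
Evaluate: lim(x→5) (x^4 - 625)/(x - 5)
This is a standard limit.

Factor or rationalize the expression:
  lim(x→5) (x^4 - 625)/(x - 5) = 500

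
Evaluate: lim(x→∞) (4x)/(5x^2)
This is an ∞/∞ indeterminate form.

Apply L'Hôpital's rule: differentiate numerator and denominator separately.
  f(x) = 4·x   ⇒   f'(x) = 4
  g(x) = 5·x^2   ⇒   g'(x) = 10·x
  lim(x→∞) f'(x)/g'(x) = lim(x→∞) (4)/(10·x)
  = 0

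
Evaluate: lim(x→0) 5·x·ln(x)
This is a 0·∞ indeterminate form.

Rewrite 0·∞ as a quotient (0/0 or ∞/∞ form), then apply L'Hôpital's rule:
  lim(x→0) 5·x·ln(x) = 0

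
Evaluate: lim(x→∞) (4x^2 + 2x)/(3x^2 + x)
This is an ∞/∞ indeterminate form.

Apply L'Hôpital's rule: differentiate numerator and denominator separately.
  f(x) = 4·x^2 + 2·x   ⇒   f'(x) = 8·x + 2
  g(x) = 3·x^2 + x   ⇒   g'(x) = 6·x + 1
  lim(x→∞) f'(x)/g'(x) = lim(x→∞) (8·x + 2)/(6·x + 1)
  = 4/3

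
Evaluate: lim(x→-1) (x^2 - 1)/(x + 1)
This is a standard limit.

Factor or rationalize the expression:
  lim(x→-1) (x^2 - 1)/(x + 1) = -2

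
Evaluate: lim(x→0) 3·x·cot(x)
This is a 0·∞ indeterminate form.

Rewrite 0·∞ as a quotient (0/0 or ∞/∞ form), then apply L'Hôpital's rule:
  lim(x→0) 3·x·cot(x) = 3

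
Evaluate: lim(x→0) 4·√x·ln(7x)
This is a 0·∞ indeterminate form.

Rewrite 0·∞ as a quotient (0/0 or ∞/∞ form), then apply L'Hôpital's rule:
  lim(x→0) 4·√x·ln(7x) = 0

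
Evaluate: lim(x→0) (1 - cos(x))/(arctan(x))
This is a 0/0 indeterminate form.

Apply L'Hôpital's rule: differentiate numerator and denominator separately.
  f(x) = 1 - cos(x)   ⇒   f'(x) = sin(x)
  g(x) = atan(x)   ⇒   g'(x) = 1/(x^2 + 1)
  lim(x→0) f'(x)/g'(x) = lim(x→0) (sin(x))/(1/(x^2 + 1))
  = 0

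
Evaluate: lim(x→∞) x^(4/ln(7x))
This is an exponential indeterminate form.

For exponential indeterminate forms, take the natural log:
  Let L = lim(x→∞) x^(4/ln(7x))
  Then ln(L) = lim(x→∞) [exponent × ln(base)]
  Evaluate using L'Hôpital or standard limits, then exponentiate.
  L = e^(4)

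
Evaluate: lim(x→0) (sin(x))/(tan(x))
This is a 0/0 indeterminate form.

Apply L'Hôpital's rule: differentiate numerator and denominator separately.
  f(x) = sin(x)   ⇒   f'(x) = cos(x)
  g(x) = tan(x)   ⇒   g'(x) = tan(x)^2 + 1
  lim(x→0) f'(x)/g'(x) = lim(x→0) (cos(x))/(tan(x)^2 + 1)
  = 1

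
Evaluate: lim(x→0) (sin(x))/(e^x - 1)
This is a 0/0 indeterminate form.

Apply L'Hôpital's rule: differentiate numerator and denominator separately.
  f(x) = sin(x)   ⇒   f'(x) = cos(x)
  g(x) = e^(x) - 1   ⇒   g'(x) = e^(x)
  lim(x→0) f'(x)/g'(x) = lim(x→0) (cos(x))/(e^(x))
  = 1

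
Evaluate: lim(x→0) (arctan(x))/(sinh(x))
This is a 0/0 indeterminate form.

Apply L'Hôpital's rule: differentiate numerator and denominator separately.
  f(x) = atan(x)   ⇒   f'(x) = 1/(x^2 + 1)
  g(x) = sinh(x)   ⇒   g'(x) = cosh(x)
  lim(x→0) f'(x)/g'(x) = lim(x→0) (1/(x^2 + 1))/(cosh(x))
  = 1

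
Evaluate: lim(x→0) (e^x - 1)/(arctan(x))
This is a 0/0 indeterminate form.

Apply L'Hôpital's rule: differentiate numerator and denominator separately.
  f(x) = e^(x) - 1   ⇒   f'(x) = e^(x)
  g(x) = atan(x)   ⇒   g'(x) = 1/(x^2 + 1)
  lim(x→0) f'(x)/g'(x) = lim(x→0) (e^(x))/(1/(x^2 + 1))
  = 1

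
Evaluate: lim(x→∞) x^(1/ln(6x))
This is an exponential indeterminate form.

For exponential indeterminate forms, take the natural log:
  Let L = lim(x→∞) x^(1/ln(6x))
  Then ln(L) = lim(x→∞) [exponent × ln(base)]
  Evaluate using L'Hôpital or standard limits, then exponentiate.
  L = e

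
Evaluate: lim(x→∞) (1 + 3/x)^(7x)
This is an exponential indeterminate form.

For exponential indeterminate forms, take the natural log:
  Let L = lim(x→∞) (1 + 3/x)^(7x)
  Then ln(L) = lim(x→∞) [exponent × ln(base)]
  Evaluate using L'Hôpital or standard limits, then exponentiate.
  L = e^(21)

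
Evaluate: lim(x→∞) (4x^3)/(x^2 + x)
This is an ∞/∞ indeterminate form.

Apply L'Hôpital's rule: differentiate numerator and denominator separately.
  f(x) = 4·x^3   ⇒   f'(x) = 12·x^2
  g(x) = x^2 + x   ⇒   g'(x) = 2·x + 1
  lim(x→∞) f'(x)/g'(x) = lim(x→∞) (12·x^2)/(2·x + 1)
  = ∞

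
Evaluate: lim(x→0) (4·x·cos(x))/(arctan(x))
This is a 0/0 indeterminate form.

Apply L'Hôpital's rule: differentiate numerator and denominator separately.
  f(x) = 4·x·cos(x)   ⇒   f'(x) = -4·x·sin(x) + 4·cos(x)
  g(x) = atan(x)   ⇒   g'(x) = 1/(x^2 + 1)
  lim(x→0) f'(x)/g'(x) = lim(x→0) (-4·x·sin(x) + 4·cos(x))/(1/(x^2 + 1))
  = 4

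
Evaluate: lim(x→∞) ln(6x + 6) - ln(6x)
This is an ∞-∞ indeterminate form.

Combine fractions or rationalize to convert ∞-∞ to 0/0 form:
  lim(x→∞) ln(6x + 6) - ln(6x) = 0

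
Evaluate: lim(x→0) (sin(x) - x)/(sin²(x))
This is a 0/0 indeterminate form.

Apply L'Hôpital's rule: differentiate numerator and denominator separately.
  f(x) = -x + sin(x)   ⇒   f'(x) = cos(x) - 1
  g(x) = sin(x)^2   ⇒   g'(x) = 2·sin(x)·cos(x)
  lim(x→0) f'(x)/g'(x) = lim(x→0) (cos(x) - 1)/(2·sin(x)·cos(x))
  = 0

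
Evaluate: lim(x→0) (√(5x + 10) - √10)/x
This is a standard limit.

Factor or rationalize the expression:
  lim(x→0) (√(5x + 10) - √10)/x = sqrt(10)/4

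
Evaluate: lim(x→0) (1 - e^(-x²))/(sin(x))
This is a 0/0 indeterminate form.

Apply L'Hôpital's rule: differentiate numerator and denominator separately.
  f(x) = 1 - e^(-x^2)   ⇒   f'(x) = 2·x·e^(-x^2)
  g(x) = sin(x)   ⇒   g'(x) = cos(x)
  lim(x→0) f'(x)/g'(x) = lim(x→0) (2·x·e^(-x^2))/(cos(x))
  = 0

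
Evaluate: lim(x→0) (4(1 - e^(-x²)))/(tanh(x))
This is a 0/0 indeterminate form.

Apply L'Hôpital's rule: differentiate numerator and denominator separately.
  f(x) = 4 - 4·e^(-x^2)   ⇒   f'(x) = 8·x·e^(-x^2)
  g(x) = tanh(x)   ⇒   g'(x) = 1 - tanh(x)^2
  lim(x→0) f'(x)/g'(x) = lim(x→0) (8·x·e^(-x^2))/(1 - tanh(x)^2)
  = 0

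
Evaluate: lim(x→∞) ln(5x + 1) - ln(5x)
This is an ∞-∞ indeterminate form.

Combine fractions or rationalize to convert ∞-∞ to 0/0 form:
  lim(x→∞) ln(5x + 1) - ln(5x) = 0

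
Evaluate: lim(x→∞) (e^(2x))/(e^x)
This is an ∞/∞ indeterminate form.

Apply L'Hôpital's rule: differentiate numerator and denominator separately.
  f(x) = e^(2·x)   ⇒   f'(x) = 2·e^(2·x)
  g(x) = e^(x)   ⇒   g'(x) = e^(x)
  lim(x→∞) f'(x)/g'(x) = lim(x→∞) (2·e^(2·x))/(e^(x))
  = ∞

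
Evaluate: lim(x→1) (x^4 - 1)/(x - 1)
This is a standard limit.

Factor or rationalize the expression:
  lim(x→1) (x^4 - 1)/(x - 1) = 4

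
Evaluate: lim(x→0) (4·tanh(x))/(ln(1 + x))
This is a 0/0 indeterminate form.

Apply L'Hôpital's rule: differentiate numerator and denominator separately.
  f(x) = 4·tanh(x)   ⇒   f'(x) = 4 - 4·tanh(x)^2
  g(x) = ln(x + 1)   ⇒   g'(x) = 1/(x + 1)
  lim(x→0) f'(x)/g'(x) = lim(x→0) (4 - 4·tanh(x)^2)/(1/(x + 1))
  = 4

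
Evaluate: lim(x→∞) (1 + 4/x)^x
This is an exponential indeterminate form.

For exponential indeterminate forms, take the natural log:
  Let L = lim(x→∞) (1 + 4/x)^x
  Then ln(L) = lim(x→∞) [exponent × ln(base)]
  Evaluate using L'Hôpital or standard limits, then exponentiate.
  L = e^(4)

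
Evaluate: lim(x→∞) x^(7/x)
This is an exponential indeterminate form.

For exponential indeterminate forms, take the natural log:
  Let L = lim(x→∞) x^(7/x)
  Then ln(L) = lim(x→∞) [exponent × ln(base)]
  Evaluate using L'Hôpital or standard limits, then exponentiate.
  L = 1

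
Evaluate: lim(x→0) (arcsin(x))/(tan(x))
This is a 0/0 indeterminate form.

Apply L'Hôpital's rule: differentiate numerator and denominator separately.
  f(x) = asin(x)   ⇒   f'(x) = 1/sqrt(1 - x^2)
  g(x) = tan(x)   ⇒   g'(x) = tan(x)^2 + 1
  lim(x→0) f'(x)/g'(x) = lim(x→0) (1/sqrt(1 - x^2))/(tan(x)^2 + 1)
  = 1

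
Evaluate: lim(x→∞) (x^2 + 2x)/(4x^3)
This is an ∞/∞ indeterminate form.

Apply L'Hôpital's rule: differentiate numerator and denominator separately.
  f(x) = x^2 + 2·x   ⇒   f'(x) = 2·x + 2
  g(x) = 4·x^3   ⇒   g'(x) = 12·x^2
  lim(x→∞) f'(x)/g'(x) = lim(x→∞) (2·x + 2)/(12·x^2)
  = 0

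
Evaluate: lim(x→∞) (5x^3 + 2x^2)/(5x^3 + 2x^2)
This is an ∞/∞ indeterminate form.

Apply L'Hôpital's rule: differentiate numerator and denominator separately.
  f(x) = 5·x^3 + 2·x^2   ⇒   f'(x) = 15·x^2 + 4·x
  g(x) = 5·x^3 + 2·x^2   ⇒   g'(x) = 15·x^2 + 4·x
  lim(x→∞) f'(x)/g'(x) = lim(x→∞) (15·x^2 + 4·x)/(15·x^2 + 4·x)
  = 1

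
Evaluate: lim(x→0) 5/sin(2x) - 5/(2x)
This is an ∞-∞ indeterminate form.

Combine fractions or rationalize to convert ∞-∞ to 0/0 form:
  lim(x→0) 5/sin(2x) - 5/(2x) = 0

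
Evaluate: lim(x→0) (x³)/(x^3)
This is a 0/0 indeterminate form.

Apply L'Hôpital's rule: differentiate numerator and denominator separately.
  f(x) = x^3   ⇒   f'(x) = 3·x^2
  g(x) = x^3   ⇒   g'(x) = 3·x^2
  lim(x→0) f'(x)/g'(x) = lim(x→0) (3·x^2)/(3·x^2)
  = 1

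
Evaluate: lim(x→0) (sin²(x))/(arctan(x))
This is a 0/0 indeterminate form.

Apply L'Hôpital's rule: differentiate numerator and denominator separately.
  f(x) = sin(x)^2   ⇒   f'(x) = 2·sin(x)·cos(x)
  g(x) = atan(x)   ⇒   g'(x) = 1/(x^2 + 1)
  lim(x→0) f'(x)/g'(x) = lim(x→0) (2·sin(x)·cos(x))/(1/(x^2 + 1))
  = 0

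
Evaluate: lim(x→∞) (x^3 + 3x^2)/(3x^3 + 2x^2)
This is an ∞/∞ indeterminate form.

Apply L'Hôpital's rule: differentiate numerator and denominator separately.
  f(x) = x^3 + 3·x^2   ⇒   f'(x) = 3·x^2 + 6·x
  g(x) = 3·x^3 + 2·x^2   ⇒   g'(x) = 9·x^2 + 4·x
  lim(x→∞) f'(x)/g'(x) = lim(x→∞) (3·x^2 + 6·x)/(9·x^2 + 4·x)
  = 1/3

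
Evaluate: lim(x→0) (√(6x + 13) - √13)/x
This is a standard limit.

Factor or rationalize the expression:
  lim(x→0) (√(6x + 13) - √13)/x = 3·sqrt(13)/13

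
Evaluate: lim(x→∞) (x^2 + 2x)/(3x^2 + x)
This is an ∞/∞ indeterminate form.

Apply L'Hôpital's rule: differentiate numerator and denominator separately.
  f(x) = x^2 + 2·x   ⇒   f'(x) = 2·x + 2
  g(x) = 3·x^2 + x   ⇒   g'(x) = 6·x + 1
  lim(x→∞) f'(x)/g'(x) = lim(x→∞) (2·x + 2)/(6·x + 1)
  = 1/3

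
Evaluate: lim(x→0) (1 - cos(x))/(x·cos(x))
This is a 0/0 indeterminate form.

Apply L'Hôpital's rule: differentiate numerator and denominator separately.
  f(x) = 1 - cos(x)   ⇒   f'(x) = sin(x)
  g(x) = x·cos(x)   ⇒   g'(x) = -x·sin(x) + cos(x)
  lim(x→0) f'(x)/g'(x) = lim(x→0) (sin(x))/(-x·sin(x) + cos(x))
  = 0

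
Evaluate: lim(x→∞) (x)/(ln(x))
This is an ∞/∞ indeterminate form.

Apply L'Hôpital's rule: differentiate numerator and denominator separately.
  f(x) = x   ⇒   f'(x) = 1
  g(x) = ln(x)   ⇒   g'(x) = 1/x
  lim(x→∞) f'(x)/g'(x) = lim(x→∞) (1)/(1/x)
  = ∞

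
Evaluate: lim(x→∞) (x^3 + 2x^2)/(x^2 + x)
This is an ∞/∞ indeterminate form.

Apply L'Hôpital's rule: differentiate numerator and denominator separately.
  f(x) = x^3 + 2·x^2   ⇒   f'(x) = 3·x^2 + 4·x
  g(x) = x^2 + x   ⇒   g'(x) = 2·x + 1
  lim(x→∞) f'(x)/g'(x) = lim(x→∞) (3·x^2 + 4·x)/(2·x + 1)
  = ∞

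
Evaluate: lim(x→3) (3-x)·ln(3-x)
This is a 0·∞ indeterminate form.

Rewrite 0·∞ as a quotient (0/0 or ∞/∞ form), then apply L'Hôpital's rule:
  lim(x→3) (3-x)·ln(3-x) = 0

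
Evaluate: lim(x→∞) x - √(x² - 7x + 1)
This is an ∞-∞ indeterminate form.

Combine fractions or rationalize to convert ∞-∞ to 0/0 form:
  lim(x→∞) x - √(x² - 7x + 1) = 7/2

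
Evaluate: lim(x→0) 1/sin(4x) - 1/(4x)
This is an ∞-∞ indeterminate form.

Combine fractions or rationalize to convert ∞-∞ to 0/0 form:
  lim(x→0) 1/sin(4x) - 1/(4x) = 0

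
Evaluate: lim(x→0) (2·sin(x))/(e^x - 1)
This is a 0/0 indeterminate form.

Apply L'Hôpital's rule: differentiate numerator and denominator separately.
  f(x) = 2·sin(x)   ⇒   f'(x) = 2·cos(x)
  g(x) = e^(x) - 1   ⇒   g'(x) = e^(x)
  lim(x→0) f'(x)/g'(x) = lim(x→0) (2·cos(x))/(e^(x))
  = 2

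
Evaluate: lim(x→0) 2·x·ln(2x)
This is a 0·∞ indeterminate form.

Rewrite 0·∞ as a quotient (0/0 or ∞/∞ form), then apply L'Hôpital's rule:
  lim(x→0) 2·x·ln(2x) = 0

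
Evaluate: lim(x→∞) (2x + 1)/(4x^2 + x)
This is an ∞/∞ indeterminate form.

Apply L'Hôpital's rule: differentiate numerator and denominator separately.
  f(x) = 2·x + 1   ⇒   f'(x) = 2
  g(x) = 4·x^2 + x   ⇒   g'(x) = 8·x + 1
  lim(x→∞) f'(x)/g'(x) = lim(x→∞) (2)/(8·x + 1)
  = 0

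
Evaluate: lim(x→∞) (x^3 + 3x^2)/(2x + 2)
This is an ∞/∞ indeterminate form.

Apply L'Hôpital's rule: differentiate numerator and denominator separately.
  f(x) = x^3 + 3·x^2   ⇒   f'(x) = 3·x^2 + 6·x
  g(x) = 2·x + 2   ⇒   g'(x) = 2
  lim(x→∞) f'(x)/g'(x) = lim(x→∞) (3·x^2 + 6·x)/(2)
  = ∞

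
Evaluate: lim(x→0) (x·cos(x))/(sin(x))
This is a 0/0 indeterminate form.

Apply L'Hôpital's rule: differentiate numerator and denominator separately.
  f(x) = x·cos(x)   ⇒   f'(x) = -x·sin(x) + cos(x)
  g(x) = sin(x)   ⇒   g'(x) = cos(x)
  lim(x→0) f'(x)/g'(x) = lim(x→0) (-x·sin(x) + cos(x))/(cos(x))
  = 1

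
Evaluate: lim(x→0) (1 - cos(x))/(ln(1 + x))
This is a 0/0 indeterminate form.

Apply L'Hôpital's rule: differentiate numerator and denominator separately.
  f(x) = 1 - cos(x)   ⇒   f'(x) = sin(x)
  g(x) = ln(x + 1)   ⇒   g'(x) = 1/(x + 1)
  lim(x→0) f'(x)/g'(x) = lim(x→0) (sin(x))/(1/(x + 1))
  = 0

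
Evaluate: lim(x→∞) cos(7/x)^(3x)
This is an exponential indeterminate form.

For exponential indeterminate forms, take the natural log:
  Let L = lim(x→∞) cos(7/x)^(3x)
  Then ln(L) = lim(x→∞) [exponent × ln(base)]
  Evaluate using L'Hôpital or standard limits, then exponentiate.
  L = 1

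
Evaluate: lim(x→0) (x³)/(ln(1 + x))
This is a 0/0 indeterminate form.

Apply L'Hôpital's rule: differentiate numerator and denominator separately.
  f(x) = x^3   ⇒   f'(x) = 3·x^2
  g(x) = ln(x + 1)   ⇒   g'(x) = 1/(x + 1)
  lim(x→0) f'(x)/g'(x) = lim(x→0) (3·x^2)/(1/(x + 1))
  = 0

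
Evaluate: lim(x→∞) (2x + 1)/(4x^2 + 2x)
This is an ∞/∞ indeterminate form.

Apply L'Hôpital's rule: differentiate numerator and denominator separately.
  f(x) = 2·x + 1   ⇒   f'(x) = 2
  g(x) = 4·x^2 + 2·x   ⇒   g'(x) = 8·x + 2
  lim(x→∞) f'(x)/g'(x) = lim(x→∞) (2)/(8·x + 2)
  = 0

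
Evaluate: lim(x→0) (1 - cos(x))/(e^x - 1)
This is a 0/0 indeterminate form.

Apply L'Hôpital's rule: differentiate numerator and denominator separately.
  f(x) = 1 - cos(x)   ⇒   f'(x) = sin(x)
  g(x) = e^(x) - 1   ⇒   g'(x) = e^(x)
  lim(x→0) f'(x)/g'(x) = lim(x→0) (sin(x))/(e^(x))
  = 0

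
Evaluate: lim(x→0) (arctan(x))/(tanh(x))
This is a 0/0 indeterminate form.

Apply L'Hôpital's rule: differentiate numerator and denominator separately.
  f(x) = atan(x)   ⇒   f'(x) = 1/(x^2 + 1)
  g(x) = tanh(x)   ⇒   g'(x) = 1 - tanh(x)^2
  lim(x→0) f'(x)/g'(x) = lim(x→0) (1/(x^2 + 1))/(1 - tanh(x)^2)
  = 1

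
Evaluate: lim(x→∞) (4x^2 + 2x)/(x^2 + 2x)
This is an ∞/∞ indeterminate form.

Apply L'Hôpital's rule: differentiate numerator and denominator separately.
  f(x) = 4·x^2 + 2·x   ⇒   f'(x) = 8·x + 2
  g(x) = x^2 + 2·x   ⇒   g'(x) = 2·x + 2
  lim(x→∞) f'(x)/g'(x) = lim(x→∞) (8·x + 2)/(2·x + 2)
  = 4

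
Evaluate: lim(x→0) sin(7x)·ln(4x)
This is a 0·∞ indeterminate form.

Rewrite 0·∞ as a quotient (0/0 or ∞/∞ form), then apply L'Hôpital's rule:
  lim(x→0) sin(7x)·ln(4x) = 0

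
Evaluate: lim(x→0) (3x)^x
This is an exponential indeterminate form.

For exponential indeterminate forms, take the natural log:
  Let L = lim(x→0) (3x)^x
  Then ln(L) = lim(x→0) [exponent × ln(base)]
  Evaluate using L'Hôpital or standard limits, then exponentiate.
  L = 1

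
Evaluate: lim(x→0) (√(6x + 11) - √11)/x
This is a standard limit.

Factor or rationalize the expression:
  lim(x→0) (√(6x + 11) - √11)/x = 3·sqrt(11)/11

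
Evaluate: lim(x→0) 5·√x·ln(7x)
This is a 0·∞ indeterminate form.

Rewrite 0·∞ as a quotient (0/0 or ∞/∞ form), then apply L'Hôpital's rule:
  lim(x→0) 5·√x·ln(7x) = 0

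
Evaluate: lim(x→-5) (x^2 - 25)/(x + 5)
This is a standard limit.

Factor or rationalize the expression:
  lim(x→-5) (x^2 - 25)/(x + 5) = -10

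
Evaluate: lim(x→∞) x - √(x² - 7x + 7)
This is an ∞-∞ indeterminate form.

Combine fractions or rationalize to convert ∞-∞ to 0/0 form:
  lim(x→∞) x - √(x² - 7x + 7) = 7/2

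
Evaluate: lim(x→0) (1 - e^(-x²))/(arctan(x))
This is a 0/0 indeterminate form.

Apply L'Hôpital's rule: differentiate numerator and denominator separately.
  f(x) = 1 - e^(-x^2)   ⇒   f'(x) = 2·x·e^(-x^2)
  g(x) = atan(x)   ⇒   g'(x) = 1/(x^2 + 1)
  lim(x→0) f'(x)/g'(x) = lim(x→0) (2·x·e^(-x^2))/(1/(x^2 + 1))
  = 0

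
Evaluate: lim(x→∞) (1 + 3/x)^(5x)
This is an exponential indeterminate form.

For exponential indeterminate forms, take the natural log:
  Let L = lim(x→∞) (1 + 3/x)^(5x)
  Then ln(L) = lim(x→∞) [exponent × ln(base)]
  Evaluate using L'Hôpital or standard limits, then exponentiate.
  L = e^(15)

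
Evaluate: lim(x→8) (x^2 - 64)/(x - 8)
This is a standard limit.

Factor or rationalize the expression:
  lim(x→8) (x^2 - 64)/(x - 8) = 16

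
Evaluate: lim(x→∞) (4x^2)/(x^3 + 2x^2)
This is an ∞/∞ indeterminate form.

Apply L'Hôpital's rule: differentiate numerator and denominator separately.
  f(x) = 4·x^2   ⇒   f'(x) = 8·x
  g(x) = x^3 + 2·x^2   ⇒   g'(x) = 3·x^2 + 4·x
  lim(x→∞) f'(x)/g'(x) = lim(x→∞) (8·x)/(3·x^2 + 4·x)
  = 0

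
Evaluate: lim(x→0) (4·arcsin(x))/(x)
This is a 0/0 indeterminate form.

Apply L'Hôpital's rule: differentiate numerator and denominator separately.
  f(x) = 4·asin(x)   ⇒   f'(x) = 4/sqrt(1 - x^2)
  g(x) = x   ⇒   g'(x) = 1
  lim(x→0) f'(x)/g'(x) = lim(x→0) (4/sqrt(1 - x^2))/(1)
  = 4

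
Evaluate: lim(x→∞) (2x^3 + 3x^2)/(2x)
This is an ∞/∞ indeterminate form.

Apply L'Hôpital's rule: differentiate numerator and denominator separately.
  f(x) = 2·x^3 + 3·x^2   ⇒   f'(x) = 6·x^2 + 6·x
  g(x) = 2·x   ⇒   g'(x) = 2
  lim(x→∞) f'(x)/g'(x) = lim(x→∞) (6·x^2 + 6·x)/(2)
  = ∞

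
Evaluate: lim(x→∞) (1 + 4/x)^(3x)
This is an exponential indeterminate form.

For exponential indeterminate forms, take the natural log:
  Let L = lim(x→∞) (1 + 4/x)^(3x)
  Then ln(L) = lim(x→∞) [exponent × ln(base)]
  Evaluate using L'Hôpital or standard limits, then exponentiate.
  L = e^(12)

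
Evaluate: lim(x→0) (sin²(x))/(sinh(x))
This is a 0/0 indeterminate form.

Apply L'Hôpital's rule: differentiate numerator and denominator separately.
  f(x) = sin(x)^2   ⇒   f'(x) = 2·sin(x)·cos(x)
  g(x) = sinh(x)   ⇒   g'(x) = cosh(x)
  lim(x→0) f'(x)/g'(x) = lim(x→0) (2·sin(x)·cos(x))/(cosh(x))
  = 0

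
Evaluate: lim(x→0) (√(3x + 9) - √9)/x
This is a standard limit.

Factor or rationalize the expression:
  lim(x→0) (√(3x + 9) - √9)/x = 1/2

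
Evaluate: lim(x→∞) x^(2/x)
This is an exponential indeterminate form.

For exponential indeterminate forms, take the natural log:
  Let L = lim(x→∞) x^(2/x)
  Then ln(L) = lim(x→∞) [exponent × ln(base)]
  Evaluate using L'Hôpital or standard limits, then exponentiate.
  L = 1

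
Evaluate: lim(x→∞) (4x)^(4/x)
This is an exponential indeterminate form.

For exponential indeterminate forms, take the natural log:
  Let L = lim(x→∞) (4x)^(4/x)
  Then ln(L) = lim(x→∞) [exponent × ln(base)]
  Evaluate using L'Hôpital or standard limits, then exponentiate.
  L = 1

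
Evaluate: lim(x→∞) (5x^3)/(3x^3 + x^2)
This is an ∞/∞ indeterminate form.

Apply L'Hôpital's rule: differentiate numerator and denominator separately.
  f(x) = 5·x^3   ⇒   f'(x) = 15·x^2
  g(x) = 3·x^3 + x^2   ⇒   g'(x) = 9·x^2 + 2·x
  lim(x→∞) f'(x)/g'(x) = lim(x→∞) (15·x^2)/(9·x^2 + 2·x)
  = 5/3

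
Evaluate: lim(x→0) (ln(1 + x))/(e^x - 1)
This is a 0/0 indeterminate form.

Apply L'Hôpital's rule: differentiate numerator and denominator separately.
  f(x) = ln(x + 1)   ⇒   f'(x) = 1/(x + 1)
  g(x) = e^(x) - 1   ⇒   g'(x) = e^(x)
  lim(x→0) f'(x)/g'(x) = lim(x→0) (1/(x + 1))/(e^(x))
  = 1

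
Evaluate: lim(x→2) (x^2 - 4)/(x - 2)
This is a standard limit.

Factor or rationalize the expression:
  lim(x→2) (x^2 - 4)/(x - 2) = 4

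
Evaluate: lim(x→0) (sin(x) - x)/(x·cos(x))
This is a 0/0 indeterminate form.

Apply L'Hôpital's rule: differentiate numerator and denominator separately.
  f(x) = -x + sin(x)   ⇒   f'(x) = cos(x) - 1
  g(x) = x·cos(x)   ⇒   g'(x) = -x·sin(x) + cos(x)
  lim(x→0) f'(x)/g'(x) = lim(x→0) (cos(x) - 1)/(-x·sin(x) + cos(x))
  = 0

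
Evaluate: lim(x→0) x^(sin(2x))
This is an exponential indeterminate form.

For exponential indeterminate forms, take the natural log:
  Let L = lim(x→0) x^(sin(2x))
  Then ln(L) = lim(x→0) [exponent × ln(base)]
  Evaluate using L'Hôpital or standard limits, then exponentiate.
  L = 1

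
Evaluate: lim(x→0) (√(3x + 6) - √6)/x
This is a standard limit.

Factor or rationalize the expression:
  lim(x→0) (√(3x + 6) - √6)/x = sqrt(6)/4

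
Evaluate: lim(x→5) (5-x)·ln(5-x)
This is a 0·∞ indeterminate form.

Rewrite 0·∞ as a quotient (0/0 or ∞/∞ form), then apply L'Hôpital's rule:
  lim(x→5) (5-x)·ln(5-x) = 0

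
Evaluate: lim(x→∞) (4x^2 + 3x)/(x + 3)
This is an ∞/∞ indeterminate form.

Apply L'Hôpital's rule: differentiate numerator and denominator separately.
  f(x) = 4·x^2 + 3·x   ⇒   f'(x) = 8·x + 3
  g(x) = x + 3   ⇒   g'(x) = 1
  lim(x→∞) f'(x)/g'(x) = lim(x→∞) (8·x + 3)/(1)
  = ∞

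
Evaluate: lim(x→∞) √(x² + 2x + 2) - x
This is an ∞-∞ indeterminate form.

Combine fractions or rationalize to convert ∞-∞ to 0/0 form:
  lim(x→∞) √(x² + 2x + 2) - x = 1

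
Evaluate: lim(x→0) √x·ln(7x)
This is a 0·∞ indeterminate form.

Rewrite 0·∞ as a quotient (0/0 or ∞/∞ form), then apply L'Hôpital's rule:
  lim(x→0) √x·ln(7x) = 0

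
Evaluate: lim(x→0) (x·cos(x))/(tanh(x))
This is a 0/0 indeterminate form.

Apply L'Hôpital's rule: differentiate numerator and denominator separately.
  f(x) = x·cos(x)   ⇒   f'(x) = -x·sin(x) + cos(x)
  g(x) = tanh(x)   ⇒   g'(x) = 1 - tanh(x)^2
  lim(x→0) f'(x)/g'(x) = lim(x→0) (-x·sin(x) + cos(x))/(1 - tanh(x)^2)
  = 1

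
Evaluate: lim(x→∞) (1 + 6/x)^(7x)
This is an exponential indeterminate form.

For exponential indeterminate forms, take the natural log:
  Let L = lim(x→∞) (1 + 6/x)^(7x)
  Then ln(L) = lim(x→∞) [exponent × ln(base)]
  Evaluate using L'Hôpital or standard limits, then exponentiate.
  L = e^(42)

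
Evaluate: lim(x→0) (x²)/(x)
This is a 0/0 indeterminate form.

Apply L'Hôpital's rule: differentiate numerator and denominator separately.
  f(x) = x^2   ⇒   f'(x) = 2·x
  g(x) = x   ⇒   g'(x) = 1
  lim(x→0) f'(x)/g'(x) = lim(x→0) (2·x)/(1)
  = 0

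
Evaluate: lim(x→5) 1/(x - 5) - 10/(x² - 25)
This is an ∞-∞ indeterminate form.

Combine fractions or rationalize to convert ∞-∞ to 0/0 form:
  lim(x→5) 1/(x - 5) - 10/(x² - 25) = 1/10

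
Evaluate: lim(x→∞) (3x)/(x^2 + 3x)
This is an ∞/∞ indeterminate form.

Apply L'Hôpital's rule: differentiate numerator and denominator separately.
  f(x) = 3·x   ⇒   f'(x) = 3
  g(x) = x^2 + 3·x   ⇒   g'(x) = 2·x + 3
  lim(x→∞) f'(x)/g'(x) = lim(x→∞) (3)/(2·x + 3)
  = 0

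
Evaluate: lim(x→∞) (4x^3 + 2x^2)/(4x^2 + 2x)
This is an ∞/∞ indeterminate form.

Apply L'Hôpital's rule: differentiate numerator and denominator separately.
  f(x) = 4·x^3 + 2·x^2   ⇒   f'(x) = 12·x^2 + 4·x
  g(x) = 4·x^2 + 2·x   ⇒   g'(x) = 8·x + 2
  lim(x→∞) f'(x)/g'(x) = lim(x→∞) (12·x^2 + 4·x)/(8·x + 2)
  = ∞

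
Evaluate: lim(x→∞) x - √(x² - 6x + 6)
This is an ∞-∞ indeterminate form.

Combine fractions or rationalize to convert ∞-∞ to 0/0 form:
  lim(x→∞) x - √(x² - 6x + 6) = 3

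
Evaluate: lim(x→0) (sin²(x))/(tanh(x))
This is a 0/0 indeterminate form.

Apply L'Hôpital's rule: differentiate numerator and denominator separately.
  f(x) = sin(x)^2   ⇒   f'(x) = 2·sin(x)·cos(x)
  g(x) = tanh(x)   ⇒   g'(x) = 1 - tanh(x)^2
  lim(x→0) f'(x)/g'(x) = lim(x→0) (2·sin(x)·cos(x))/(1 - tanh(x)^2)
  = 0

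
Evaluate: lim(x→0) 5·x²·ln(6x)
This is a 0·∞ indeterminate form.

Rewrite 0·∞ as a quotient (0/0 or ∞/∞ form), then apply L'Hôpital's rule:
  lim(x→0) 5·x²·ln(6x) = 0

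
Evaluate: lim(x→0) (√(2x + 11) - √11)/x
This is a standard limit.

Factor or rationalize the expression:
  lim(x→0) (√(2x + 11) - √11)/x = sqrt(11)/11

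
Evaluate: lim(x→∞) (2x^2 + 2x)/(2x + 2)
This is an ∞/∞ indeterminate form.

Apply L'Hôpital's rule: differentiate numerator and denominator separately.
  f(x) = 2·x^2 + 2·x   ⇒   f'(x) = 4·x + 2
  g(x) = 2·x + 2   ⇒   g'(x) = 2
  lim(x→∞) f'(x)/g'(x) = lim(x→∞) (4·x + 2)/(2)
  = ∞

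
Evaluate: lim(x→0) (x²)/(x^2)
This is a 0/0 indeterminate form.

Apply L'Hôpital's rule: differentiate numerator and denominator separately.
  f(x) = x^2   ⇒   f'(x) = 2·x
  g(x) = x^2   ⇒   g'(x) = 2·x
  lim(x→0) f'(x)/g'(x) = lim(x→0) (2·x)/(2·x)
  = 1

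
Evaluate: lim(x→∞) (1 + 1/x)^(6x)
This is an exponential indeterminate form.

For exponential indeterminate forms, take the natural log:
  Let L = lim(x→∞) (1 + 1/x)^(6x)
  Then ln(L) = lim(x→∞) [exponent × ln(base)]
  Evaluate using L'Hôpital or standard limits, then exponentiate.
  L = e^(6)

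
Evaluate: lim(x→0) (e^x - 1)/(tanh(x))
This is a 0/0 indeterminate form.

Apply L'Hôpital's rule: differentiate numerator and denominator separately.
  f(x) = e^(x) - 1   ⇒   f'(x) = e^(x)
  g(x) = tanh(x)   ⇒   g'(x) = 1 - tanh(x)^2
  lim(x→0) f'(x)/g'(x) = lim(x→0) (e^(x))/(1 - tanh(x)^2)
  = 1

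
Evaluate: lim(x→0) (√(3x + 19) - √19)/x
This is a standard limit.

Factor or rationalize the expression:
  lim(x→0) (√(3x + 19) - √19)/x = 3·sqrt(19)/38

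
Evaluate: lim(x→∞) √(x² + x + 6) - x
This is an ∞-∞ indeterminate form.

Combine fractions or rationalize to convert ∞-∞ to 0/0 form:
  lim(x→∞) √(x² + x + 6) - x = 1/2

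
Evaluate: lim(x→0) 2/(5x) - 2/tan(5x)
This is an ∞-∞ indeterminate form.

Combine fractions or rationalize to convert ∞-∞ to 0/0 form:
  lim(x→0) 2/(5x) - 2/tan(5x) = 0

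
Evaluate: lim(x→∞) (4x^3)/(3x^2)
This is an ∞/∞ indeterminate form.

Apply L'Hôpital's rule: differentiate numerator and denominator separately.
  f(x) = 4·x^3   ⇒   f'(x) = 12·x^2
  g(x) = 3·x^2   ⇒   g'(x) = 6·x
  lim(x→∞) f'(x)/g'(x) = lim(x→∞) (12·x^2)/(6·x)
  = ∞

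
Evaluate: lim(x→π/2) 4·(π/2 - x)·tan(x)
This is a 0·∞ indeterminate form.

Rewrite 0·∞ as a quotient (0/0 or ∞/∞ form), then apply L'Hôpital's rule:
  lim(x→π/2) 4·(π/2 - x)·tan(x) = 4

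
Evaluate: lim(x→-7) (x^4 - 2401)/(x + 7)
This is a standard limit.

Factor or rationalize the expression:
  lim(x→-7) (x^4 - 2401)/(x + 7) = -1372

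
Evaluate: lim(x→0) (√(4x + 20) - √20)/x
This is a standard limit.

Factor or rationalize the expression:
  lim(x→0) (√(4x + 20) - √20)/x = sqrt(5)/5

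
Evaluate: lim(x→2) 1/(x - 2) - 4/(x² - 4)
This is an ∞-∞ indeterminate form.

Combine fractions or rationalize to convert ∞-∞ to 0/0 form:
  lim(x→2) 1/(x - 2) - 4/(x² - 4) = 1/4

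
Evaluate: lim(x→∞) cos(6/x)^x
This is an exponential indeterminate form.

For exponential indeterminate forms, take the natural log:
  Let L = lim(x→∞) cos(6/x)^x
  Then ln(L) = lim(x→∞) [exponent × ln(base)]
  Evaluate using L'Hôpital or standard limits, then exponentiate.
  L = 1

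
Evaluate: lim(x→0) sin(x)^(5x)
This is an exponential indeterminate form.

For exponential indeterminate forms, take the natural log:
  Let L = lim(x→0) sin(x)^(5x)
  Then ln(L) = lim(x→0) [exponent × ln(base)]
  Evaluate using L'Hôpital or standard limits, then exponentiate.
  L = 1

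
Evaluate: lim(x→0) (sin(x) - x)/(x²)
This is a 0/0 indeterminate form.

Apply L'Hôpital's rule: differentiate numerator and denominator separately.
  f(x) = -x + sin(x)   ⇒   f'(x) = cos(x) - 1
  g(x) = x^2   ⇒   g'(x) = 2·x
  lim(x→0) f'(x)/g'(x) = lim(x→0) (cos(x) - 1)/(2·x)
  = 0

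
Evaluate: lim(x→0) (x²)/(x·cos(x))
This is a 0/0 indeterminate form.

Apply L'Hôpital's rule: differentiate numerator and denominator separately.
  f(x) = x^2   ⇒   f'(x) = 2·x
  g(x) = x·cos(x)   ⇒   g'(x) = -x·sin(x) + cos(x)
  lim(x→0) f'(x)/g'(x) = lim(x→0) (2·x)/(-x·sin(x) + cos(x))
  = 0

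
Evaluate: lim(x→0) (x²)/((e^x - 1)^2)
This is a 0/0 indeterminate form.

Apply L'Hôpital's rule: differentiate numerator and denominator separately.
  f(x) = x^2   ⇒   f'(x) = 2·x
  g(x) = (e^(x) - 1)^2   ⇒   g'(x) = 2·(e^(x) - 1)·e^(x)
  lim(x→0) f'(x)/g'(x) = lim(x→0) (2·x)/(2·(e^(x) - 1)·e^(x))
  = 1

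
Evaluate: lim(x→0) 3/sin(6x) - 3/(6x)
This is an ∞-∞ indeterminate form.

Combine fractions or rationalize to convert ∞-∞ to 0/0 form:
  lim(x→0) 3/sin(6x) - 3/(6x) = 0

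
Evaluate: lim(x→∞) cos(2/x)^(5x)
This is an exponential indeterminate form.

For exponential indeterminate forms, take the natural log:
  Let L = lim(x→∞) cos(2/x)^(5x)
  Then ln(L) = lim(x→∞) [exponent × ln(base)]
  Evaluate using L'Hôpital or standard limits, then exponentiate.
  L = 1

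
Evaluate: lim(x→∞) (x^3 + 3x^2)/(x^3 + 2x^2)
This is an ∞/∞ indeterminate form.

Apply L'Hôpital's rule: differentiate numerator and denominator separately.
  f(x) = x^3 + 3·x^2   ⇒   f'(x) = 3·x^2 + 6·x
  g(x) = x^3 + 2·x^2   ⇒   g'(x) = 3·x^2 + 4·x
  lim(x→∞) f'(x)/g'(x) = lim(x→∞) (3·x^2 + 6·x)/(3·x^2 + 4·x)
  = 1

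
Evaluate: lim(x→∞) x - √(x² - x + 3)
This is an ∞-∞ indeterminate form.

Combine fractions or rationalize to convert ∞-∞ to 0/0 form:
  lim(x→∞) x - √(x² - x + 3) = 1/2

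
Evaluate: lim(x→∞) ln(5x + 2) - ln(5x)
This is an ∞-∞ indeterminate form.

Combine fractions or rationalize to convert ∞-∞ to 0/0 form:
  lim(x→∞) ln(5x + 2) - ln(5x) = 0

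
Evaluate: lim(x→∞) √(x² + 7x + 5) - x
This is an ∞-∞ indeterminate form.

Combine fractions or rationalize to convert ∞-∞ to 0/0 form:
  lim(x→∞) √(x² + 7x + 5) - x = 7/2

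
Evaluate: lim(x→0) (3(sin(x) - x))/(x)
This is a 0/0 indeterminate form.

Apply L'Hôpital's rule: differentiate numerator and denominator separately.
  f(x) = -3·x + 3·sin(x)   ⇒   f'(x) = 3·cos(x) - 3
  g(x) = x   ⇒   g'(x) = 1
  lim(x→0) f'(x)/g'(x) = lim(x→0) (3·cos(x) - 3)/(1)
  = 0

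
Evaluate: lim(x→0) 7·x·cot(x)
This is a 0·∞ indeterminate form.

Rewrite 0·∞ as a quotient (0/0 or ∞/∞ form), then apply L'Hôpital's rule:
  lim(x→0) 7·x·cot(x) = 7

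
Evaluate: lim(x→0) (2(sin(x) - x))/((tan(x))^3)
This is a 0/0 indeterminate form.

Apply L'Hôpital's rule: differentiate numerator and denominator separately.
  f(x) = -2·x + 2·sin(x)   ⇒   f'(x) = 2·cos(x) - 2
  g(x) = tan(x)^3   ⇒   g'(x) = (3·tan(x)^2 + 3)·tan(x)^2
  lim(x→0) f'(x)/g'(x) = lim(x→0) (2·cos(x) - 2)/((3·tan(x)^2 + 3)·tan(x)^2)
  = -1/3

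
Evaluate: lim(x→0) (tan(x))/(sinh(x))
This is a 0/0 indeterminate form.

Apply L'Hôpital's rule: differentiate numerator and denominator separately.
  f(x) = tan(x)   ⇒   f'(x) = tan(x)^2 + 1
  g(x) = sinh(x)   ⇒   g'(x) = cosh(x)
  lim(x→0) f'(x)/g'(x) = lim(x→0) (tan(x)^2 + 1)/(cosh(x))
  = 1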